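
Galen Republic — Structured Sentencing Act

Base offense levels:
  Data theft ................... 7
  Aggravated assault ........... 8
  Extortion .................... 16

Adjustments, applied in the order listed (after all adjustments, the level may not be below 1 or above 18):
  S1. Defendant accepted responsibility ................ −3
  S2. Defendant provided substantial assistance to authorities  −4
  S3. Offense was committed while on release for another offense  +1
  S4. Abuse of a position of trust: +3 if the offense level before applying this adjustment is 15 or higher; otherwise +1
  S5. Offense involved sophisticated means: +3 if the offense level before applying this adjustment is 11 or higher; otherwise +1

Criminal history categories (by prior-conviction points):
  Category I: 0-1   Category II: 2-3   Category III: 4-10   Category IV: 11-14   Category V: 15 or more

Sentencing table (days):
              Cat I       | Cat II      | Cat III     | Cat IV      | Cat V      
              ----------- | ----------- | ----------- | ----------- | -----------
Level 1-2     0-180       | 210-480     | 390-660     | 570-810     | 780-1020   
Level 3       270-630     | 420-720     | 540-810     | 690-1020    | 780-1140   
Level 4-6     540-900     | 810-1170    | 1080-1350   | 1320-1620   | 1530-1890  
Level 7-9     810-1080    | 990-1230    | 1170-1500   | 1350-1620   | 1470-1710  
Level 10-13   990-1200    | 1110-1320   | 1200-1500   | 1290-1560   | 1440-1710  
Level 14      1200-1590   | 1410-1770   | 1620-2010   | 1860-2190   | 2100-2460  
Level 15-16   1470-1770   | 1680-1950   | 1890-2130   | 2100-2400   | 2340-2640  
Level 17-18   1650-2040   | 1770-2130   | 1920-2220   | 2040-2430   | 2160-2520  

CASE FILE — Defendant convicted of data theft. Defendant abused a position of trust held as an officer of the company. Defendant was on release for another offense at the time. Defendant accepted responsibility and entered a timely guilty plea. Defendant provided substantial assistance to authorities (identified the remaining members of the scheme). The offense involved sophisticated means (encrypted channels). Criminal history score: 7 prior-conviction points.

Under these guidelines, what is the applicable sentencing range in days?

540-810 days

Base offense level for data theft: 7.
S1 applies: 7 − 3 = 4.
S2 applies: 4 − 4 = 0.
S3 applies: 0 + 1 = 1.
S4 applies (level before this adjustment is 1 < 15, so +1): 1 + 1 = 2.
S5 applies (level before this adjustment is 2 < 11, so +1): 2 + 1 = 3.
Final offense level: 3.
Criminal history: 7 prior points → Category III (4-10).
Level 3 falls in the 3 band.
Grid: Level 3 × Category III = 540-810 days.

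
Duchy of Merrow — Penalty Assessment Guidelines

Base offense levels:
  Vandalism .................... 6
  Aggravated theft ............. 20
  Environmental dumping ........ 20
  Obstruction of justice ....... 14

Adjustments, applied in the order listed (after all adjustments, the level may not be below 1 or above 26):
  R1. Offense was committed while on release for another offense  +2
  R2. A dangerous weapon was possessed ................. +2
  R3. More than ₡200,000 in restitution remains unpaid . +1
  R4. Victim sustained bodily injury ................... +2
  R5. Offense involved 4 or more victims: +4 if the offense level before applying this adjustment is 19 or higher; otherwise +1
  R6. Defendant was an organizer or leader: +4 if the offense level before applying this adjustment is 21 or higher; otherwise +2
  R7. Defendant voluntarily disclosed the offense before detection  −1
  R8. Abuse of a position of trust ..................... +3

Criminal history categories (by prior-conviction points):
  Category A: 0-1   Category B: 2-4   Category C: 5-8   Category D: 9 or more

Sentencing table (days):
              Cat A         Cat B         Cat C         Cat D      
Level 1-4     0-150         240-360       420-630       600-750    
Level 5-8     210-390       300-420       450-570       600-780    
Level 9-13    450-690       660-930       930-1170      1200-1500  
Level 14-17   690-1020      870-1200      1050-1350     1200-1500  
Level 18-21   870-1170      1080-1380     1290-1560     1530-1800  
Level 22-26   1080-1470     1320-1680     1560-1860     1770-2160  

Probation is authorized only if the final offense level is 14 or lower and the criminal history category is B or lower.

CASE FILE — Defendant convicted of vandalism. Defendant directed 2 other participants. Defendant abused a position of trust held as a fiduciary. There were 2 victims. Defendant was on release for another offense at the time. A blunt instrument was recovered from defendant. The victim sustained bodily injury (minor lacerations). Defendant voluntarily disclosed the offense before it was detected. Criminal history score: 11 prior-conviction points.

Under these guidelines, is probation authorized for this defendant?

No

Base offense level for vandalism: 6.
R1 applies: 6 + 2 = 8.
R2 applies: 8 + 2 = 10.
R3 does not apply.
R4 applies: 10 + 2 = 12.
R5 does not apply.
R6 applies (level before this adjustment is 12 < 21, so +2): 12 + 2 = 14.
R7 applies: 14 − 1 = 13.
R8 applies: 13 + 3 = 16.
Final offense level: 16.
Criminal history: 11 prior points → Category D (9+).
Level 16 falls in the 14-17 band.
Grid: Level 14-17 × Category D = 1200-1500 days.
Probation check: level 16 > 14 and category D > B → not eligible.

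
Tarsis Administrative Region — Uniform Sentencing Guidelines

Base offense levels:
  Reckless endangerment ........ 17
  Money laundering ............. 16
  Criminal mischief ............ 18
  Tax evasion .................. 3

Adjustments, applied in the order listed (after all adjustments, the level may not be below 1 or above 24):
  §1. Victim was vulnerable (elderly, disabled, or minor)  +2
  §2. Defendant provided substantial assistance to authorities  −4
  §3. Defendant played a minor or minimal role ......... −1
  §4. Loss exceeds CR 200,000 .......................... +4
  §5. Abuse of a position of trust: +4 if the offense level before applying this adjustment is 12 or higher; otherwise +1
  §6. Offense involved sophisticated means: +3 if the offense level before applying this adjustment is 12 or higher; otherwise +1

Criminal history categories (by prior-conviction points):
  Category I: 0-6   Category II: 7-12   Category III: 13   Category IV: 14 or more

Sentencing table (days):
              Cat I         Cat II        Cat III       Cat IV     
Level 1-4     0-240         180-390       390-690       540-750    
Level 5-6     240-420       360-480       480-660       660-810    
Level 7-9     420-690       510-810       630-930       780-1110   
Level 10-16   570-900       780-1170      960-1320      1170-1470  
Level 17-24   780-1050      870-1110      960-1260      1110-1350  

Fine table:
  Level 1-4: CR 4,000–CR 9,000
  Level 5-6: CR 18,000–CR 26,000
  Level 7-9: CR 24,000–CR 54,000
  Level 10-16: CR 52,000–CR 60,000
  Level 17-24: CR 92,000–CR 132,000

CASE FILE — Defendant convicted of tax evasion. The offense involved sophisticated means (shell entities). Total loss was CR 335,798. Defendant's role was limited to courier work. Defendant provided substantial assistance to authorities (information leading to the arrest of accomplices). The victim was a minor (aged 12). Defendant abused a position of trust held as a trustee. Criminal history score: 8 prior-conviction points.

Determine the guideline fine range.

CR 18,000–CR 26,000

Base offense level for tax evasion: 3.
§1 applies: 3 + 2 = 5.
§2 applies: 5 − 4 = 1.
§3 applies: 1 − 1 = 0.
§4 applies: 0 + 4 = 4.
§5 applies (level before this adjustment is 4 < 12, so +1): 4 + 1 = 5.
§6 applies (level before this adjustment is 5 < 12, so +1): 5 + 1 = 6.
Final offense level: 6.
Level 6 falls in the 5-6 band.
Fine table: Level 5-6 → CR 18,000–CR 26,000.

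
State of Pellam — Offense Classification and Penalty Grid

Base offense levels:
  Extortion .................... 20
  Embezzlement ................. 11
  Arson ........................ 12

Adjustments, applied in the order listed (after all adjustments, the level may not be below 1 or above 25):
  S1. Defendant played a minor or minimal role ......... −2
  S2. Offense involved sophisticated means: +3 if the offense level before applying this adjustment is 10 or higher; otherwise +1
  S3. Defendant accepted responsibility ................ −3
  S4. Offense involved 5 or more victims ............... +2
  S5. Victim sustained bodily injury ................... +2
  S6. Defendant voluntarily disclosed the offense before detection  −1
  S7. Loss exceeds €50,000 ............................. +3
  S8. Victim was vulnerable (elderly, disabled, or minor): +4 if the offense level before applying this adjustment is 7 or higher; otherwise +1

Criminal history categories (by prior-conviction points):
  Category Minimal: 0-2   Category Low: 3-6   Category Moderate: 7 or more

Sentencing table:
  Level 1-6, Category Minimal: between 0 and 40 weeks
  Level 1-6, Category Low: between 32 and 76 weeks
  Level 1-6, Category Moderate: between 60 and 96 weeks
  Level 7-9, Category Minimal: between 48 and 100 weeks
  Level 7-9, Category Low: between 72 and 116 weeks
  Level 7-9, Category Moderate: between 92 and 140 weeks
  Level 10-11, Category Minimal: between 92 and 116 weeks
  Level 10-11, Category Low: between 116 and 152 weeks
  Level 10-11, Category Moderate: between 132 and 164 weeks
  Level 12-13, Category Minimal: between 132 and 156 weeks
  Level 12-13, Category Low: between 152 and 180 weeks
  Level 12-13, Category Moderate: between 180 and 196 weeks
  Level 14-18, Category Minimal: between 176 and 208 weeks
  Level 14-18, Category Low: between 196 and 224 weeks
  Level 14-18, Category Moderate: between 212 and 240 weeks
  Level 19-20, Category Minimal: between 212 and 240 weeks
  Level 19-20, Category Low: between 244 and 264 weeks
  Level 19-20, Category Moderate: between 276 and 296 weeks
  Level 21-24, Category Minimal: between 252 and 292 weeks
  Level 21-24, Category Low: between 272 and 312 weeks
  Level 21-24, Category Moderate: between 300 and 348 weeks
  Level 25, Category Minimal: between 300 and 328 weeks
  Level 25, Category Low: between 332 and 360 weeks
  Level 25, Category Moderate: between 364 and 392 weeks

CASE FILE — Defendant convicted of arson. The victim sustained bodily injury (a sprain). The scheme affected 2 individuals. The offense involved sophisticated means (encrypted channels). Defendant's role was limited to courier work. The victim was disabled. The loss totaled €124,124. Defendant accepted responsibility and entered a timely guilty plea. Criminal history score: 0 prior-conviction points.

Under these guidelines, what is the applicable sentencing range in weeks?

Base offense level for arson: 12.
S1 applies: 12 − 2 = 10.
S2 applies (level before this adjustment is 10 ≥ 10, so +3): 10 + 3 = 13.
S3 applies: 13 − 3 = 10.
S5 applies: 10 + 2 = 12.
S6 does not apply.
S7 applies: 12 + 3 = 15.
S8 applies (level before this adjustment is 15 ≥ 7, so +4): 15 + 4 = 19.
Final offense level: 19.
Criminal history: 0 prior points → Category Minimal (0-2).
Level 19 falls in the 19-20 band.
Grid: Level 19-20 × Category Minimal = 212-240 weeks.

212-240 weeks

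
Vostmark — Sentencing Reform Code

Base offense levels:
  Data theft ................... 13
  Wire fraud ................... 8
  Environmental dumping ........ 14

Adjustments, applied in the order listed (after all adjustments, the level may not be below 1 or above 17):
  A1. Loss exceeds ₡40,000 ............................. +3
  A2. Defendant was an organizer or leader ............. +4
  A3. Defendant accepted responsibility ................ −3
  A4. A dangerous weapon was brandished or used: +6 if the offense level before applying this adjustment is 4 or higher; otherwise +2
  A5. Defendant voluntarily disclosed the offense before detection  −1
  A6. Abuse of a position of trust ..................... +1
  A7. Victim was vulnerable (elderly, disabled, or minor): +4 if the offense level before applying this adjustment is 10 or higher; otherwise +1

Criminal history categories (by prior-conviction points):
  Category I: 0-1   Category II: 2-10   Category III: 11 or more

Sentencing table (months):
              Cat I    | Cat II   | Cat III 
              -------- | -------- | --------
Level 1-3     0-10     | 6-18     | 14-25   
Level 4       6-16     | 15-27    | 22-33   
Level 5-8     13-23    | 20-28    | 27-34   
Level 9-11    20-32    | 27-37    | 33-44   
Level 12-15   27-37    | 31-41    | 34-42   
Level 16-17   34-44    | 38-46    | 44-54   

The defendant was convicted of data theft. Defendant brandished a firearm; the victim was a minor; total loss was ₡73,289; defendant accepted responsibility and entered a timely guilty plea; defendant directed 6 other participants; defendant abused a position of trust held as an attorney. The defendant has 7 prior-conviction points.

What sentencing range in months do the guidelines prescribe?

Base offense level for data theft: 13.
A1 applies: 13 + 3 = 16.
A2 applies: 16 + 4 = 20.
A3 applies: 20 − 3 = 17.
A4 applies (level before this adjustment is 17 ≥ 4, so +6): 17 + 6 = 23.
A5 does not apply.
A6 applies: 23 + 1 = 24.
A7 applies (level before this adjustment is 24 ≥ 10, so +4): 24 + 4 = 28.
Level 28 exceeds the maximum of 17; capped at 17.
Final offense level: 17.
Criminal history: 7 prior points → Category II (2-10).
Level 17 falls in the 16-17 band.
Grid: Level 16-17 × Category II = 38-46 months.

38-46 months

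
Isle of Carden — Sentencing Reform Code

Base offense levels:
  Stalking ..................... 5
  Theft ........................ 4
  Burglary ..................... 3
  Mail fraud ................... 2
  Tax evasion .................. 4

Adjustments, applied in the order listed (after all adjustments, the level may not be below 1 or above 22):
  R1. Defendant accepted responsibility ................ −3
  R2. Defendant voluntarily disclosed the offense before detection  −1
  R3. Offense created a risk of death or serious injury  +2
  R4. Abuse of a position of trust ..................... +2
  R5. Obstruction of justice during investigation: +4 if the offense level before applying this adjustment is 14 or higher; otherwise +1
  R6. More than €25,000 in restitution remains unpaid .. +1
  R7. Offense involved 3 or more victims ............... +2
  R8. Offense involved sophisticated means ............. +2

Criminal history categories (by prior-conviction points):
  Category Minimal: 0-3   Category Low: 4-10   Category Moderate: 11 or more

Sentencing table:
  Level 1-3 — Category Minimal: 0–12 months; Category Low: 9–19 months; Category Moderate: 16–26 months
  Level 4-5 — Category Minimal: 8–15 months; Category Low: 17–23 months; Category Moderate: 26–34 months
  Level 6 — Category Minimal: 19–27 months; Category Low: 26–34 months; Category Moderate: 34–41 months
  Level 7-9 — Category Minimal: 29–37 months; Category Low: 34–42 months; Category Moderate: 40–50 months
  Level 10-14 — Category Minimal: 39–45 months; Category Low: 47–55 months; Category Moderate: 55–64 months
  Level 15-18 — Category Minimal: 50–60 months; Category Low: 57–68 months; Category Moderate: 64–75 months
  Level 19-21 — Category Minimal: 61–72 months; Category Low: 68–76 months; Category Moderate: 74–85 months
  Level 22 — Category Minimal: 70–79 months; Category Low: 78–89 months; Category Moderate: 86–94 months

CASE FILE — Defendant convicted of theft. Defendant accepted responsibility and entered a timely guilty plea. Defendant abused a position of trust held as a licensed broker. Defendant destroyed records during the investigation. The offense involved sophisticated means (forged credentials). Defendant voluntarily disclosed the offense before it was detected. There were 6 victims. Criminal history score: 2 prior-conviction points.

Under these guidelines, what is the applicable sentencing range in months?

Base offense level for theft: 4.
R1 applies: 4 − 3 = 1.
R2 applies: 1 − 1 = 0.
R3 does not apply.
R4 applies: 0 + 2 = 2.
R5 applies (level before this adjustment is 2 < 14, so +1): 2 + 1 = 3.
R7 applies: 3 + 2 = 5.
R8 applies: 5 + 2 = 7.
Final offense level: 7.
Criminal history: 2 prior points → Category Minimal (0-3).
Level 7 falls in the 7-9 band.
Grid: Level 7-9 × Category Minimal = 29-37 months.

29-37 months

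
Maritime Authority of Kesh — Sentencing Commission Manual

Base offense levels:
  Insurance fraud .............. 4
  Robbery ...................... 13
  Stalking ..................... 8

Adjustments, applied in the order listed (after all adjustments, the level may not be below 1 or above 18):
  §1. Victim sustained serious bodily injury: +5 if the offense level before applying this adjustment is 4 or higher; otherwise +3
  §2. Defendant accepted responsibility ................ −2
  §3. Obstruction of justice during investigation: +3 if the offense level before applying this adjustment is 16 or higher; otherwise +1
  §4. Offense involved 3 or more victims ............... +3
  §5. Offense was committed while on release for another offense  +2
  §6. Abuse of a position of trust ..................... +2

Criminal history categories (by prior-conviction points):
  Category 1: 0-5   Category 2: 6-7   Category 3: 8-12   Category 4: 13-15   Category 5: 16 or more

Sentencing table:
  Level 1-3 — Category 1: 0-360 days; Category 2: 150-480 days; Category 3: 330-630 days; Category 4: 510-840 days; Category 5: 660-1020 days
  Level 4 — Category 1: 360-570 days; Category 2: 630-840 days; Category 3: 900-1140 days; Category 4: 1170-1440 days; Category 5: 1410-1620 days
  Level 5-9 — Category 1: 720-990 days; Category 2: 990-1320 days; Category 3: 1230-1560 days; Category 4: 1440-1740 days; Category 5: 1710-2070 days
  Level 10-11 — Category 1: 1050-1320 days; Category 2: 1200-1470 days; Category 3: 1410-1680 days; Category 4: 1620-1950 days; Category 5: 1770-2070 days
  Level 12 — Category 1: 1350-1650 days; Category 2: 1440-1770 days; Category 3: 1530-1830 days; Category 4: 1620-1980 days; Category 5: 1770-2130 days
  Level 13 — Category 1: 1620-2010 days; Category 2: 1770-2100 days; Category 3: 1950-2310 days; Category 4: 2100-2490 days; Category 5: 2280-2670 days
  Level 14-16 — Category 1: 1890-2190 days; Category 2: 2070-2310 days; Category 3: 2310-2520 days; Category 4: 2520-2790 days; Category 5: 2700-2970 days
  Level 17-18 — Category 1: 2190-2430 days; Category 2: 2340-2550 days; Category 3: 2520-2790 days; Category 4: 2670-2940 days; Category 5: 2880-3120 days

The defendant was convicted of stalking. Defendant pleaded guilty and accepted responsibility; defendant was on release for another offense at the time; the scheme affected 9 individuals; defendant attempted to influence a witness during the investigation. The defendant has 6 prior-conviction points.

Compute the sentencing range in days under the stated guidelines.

1440-1770 days

Base offense level for stalking: 8.
§2 applies: 8 − 2 = 6.
§3 applies (level before this adjustment is 6 < 16, so +1): 6 + 1 = 7.
§4 applies: 7 + 3 = 10.
§5 applies: 10 + 2 = 12.
Final offense level: 12.
Criminal history: 6 prior points → Category 2 (6-7).
Level 12 falls in the 12 band.
Grid: Level 12 × Category 2 = 1440-1770 days.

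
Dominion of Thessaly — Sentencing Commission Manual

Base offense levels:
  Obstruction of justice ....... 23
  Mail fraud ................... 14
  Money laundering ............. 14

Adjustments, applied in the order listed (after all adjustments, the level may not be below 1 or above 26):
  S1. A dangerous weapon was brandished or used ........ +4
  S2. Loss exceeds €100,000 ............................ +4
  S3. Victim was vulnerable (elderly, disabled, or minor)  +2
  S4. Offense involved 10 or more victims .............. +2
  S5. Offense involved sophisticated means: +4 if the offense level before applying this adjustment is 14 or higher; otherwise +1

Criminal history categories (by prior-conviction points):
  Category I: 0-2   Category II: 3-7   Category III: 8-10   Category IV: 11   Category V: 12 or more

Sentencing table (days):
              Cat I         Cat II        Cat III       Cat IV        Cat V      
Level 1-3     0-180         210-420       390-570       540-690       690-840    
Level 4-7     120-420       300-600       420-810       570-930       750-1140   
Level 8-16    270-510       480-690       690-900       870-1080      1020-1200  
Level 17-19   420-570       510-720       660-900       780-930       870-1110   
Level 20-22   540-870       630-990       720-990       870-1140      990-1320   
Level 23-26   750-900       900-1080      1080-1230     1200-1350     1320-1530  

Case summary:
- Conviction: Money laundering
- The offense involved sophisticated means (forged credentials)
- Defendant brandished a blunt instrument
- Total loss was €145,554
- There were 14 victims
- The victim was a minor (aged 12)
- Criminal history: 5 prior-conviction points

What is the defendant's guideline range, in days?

Base offense level for money laundering: 14.
S1 applies: 14 + 4 = 18.
S2 applies: 18 + 4 = 22.
S3 applies: 22 + 2 = 24.
S4 applies: 24 + 2 = 26.
S5 applies (level before this adjustment is 26 ≥ 14, so +4): 26 + 4 = 30.
Level 30 exceeds the maximum of 26; capped at 26.
Final offense level: 26.
Criminal history: 5 prior points → Category II (3-7).
Level 26 falls in the 23-26 band.
Grid: Level 23-26 × Category II = 900-1080 days.

900-1080 days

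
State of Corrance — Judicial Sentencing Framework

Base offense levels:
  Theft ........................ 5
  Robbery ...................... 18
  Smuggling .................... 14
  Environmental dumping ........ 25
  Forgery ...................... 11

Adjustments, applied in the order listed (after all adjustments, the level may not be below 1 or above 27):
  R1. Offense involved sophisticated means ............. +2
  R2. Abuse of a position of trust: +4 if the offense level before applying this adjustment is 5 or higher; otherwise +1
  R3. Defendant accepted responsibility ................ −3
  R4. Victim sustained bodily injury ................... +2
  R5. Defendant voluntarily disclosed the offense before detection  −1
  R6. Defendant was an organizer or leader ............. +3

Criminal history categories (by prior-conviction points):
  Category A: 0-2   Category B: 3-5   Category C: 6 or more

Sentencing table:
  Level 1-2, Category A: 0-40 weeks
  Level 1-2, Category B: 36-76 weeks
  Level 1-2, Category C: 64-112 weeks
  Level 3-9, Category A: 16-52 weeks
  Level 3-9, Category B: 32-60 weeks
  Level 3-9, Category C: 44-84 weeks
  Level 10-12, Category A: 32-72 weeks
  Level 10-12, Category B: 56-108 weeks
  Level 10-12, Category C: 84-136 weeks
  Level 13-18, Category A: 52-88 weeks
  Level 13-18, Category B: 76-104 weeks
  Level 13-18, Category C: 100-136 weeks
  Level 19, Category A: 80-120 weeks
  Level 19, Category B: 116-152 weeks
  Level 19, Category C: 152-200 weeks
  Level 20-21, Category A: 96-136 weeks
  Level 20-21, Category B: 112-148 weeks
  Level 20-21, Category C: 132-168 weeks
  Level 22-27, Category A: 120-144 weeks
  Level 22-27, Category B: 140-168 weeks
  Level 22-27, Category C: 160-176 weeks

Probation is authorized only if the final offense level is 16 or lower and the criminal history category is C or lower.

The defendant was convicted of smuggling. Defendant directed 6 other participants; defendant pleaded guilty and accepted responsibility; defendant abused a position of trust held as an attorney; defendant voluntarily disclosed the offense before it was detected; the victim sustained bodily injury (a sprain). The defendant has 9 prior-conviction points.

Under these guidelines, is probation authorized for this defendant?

Base offense level for smuggling: 14.
R2 applies (level before this adjustment is 14 ≥ 5, so +4): 14 + 4 = 18.
R3 applies: 18 − 3 = 15.
R4 applies: 15 + 2 = 17.
R5 applies: 17 − 1 = 16.
R6 applies: 16 + 3 = 19.
Final offense level: 19.
Criminal history: 9 prior points → Category C (6+).
Level 19 falls in the 19 band.
Grid: Level 19 × Category C = 152-200 weeks.
Probation check: level 19 > 16 and category C ≤ C → not eligible.

No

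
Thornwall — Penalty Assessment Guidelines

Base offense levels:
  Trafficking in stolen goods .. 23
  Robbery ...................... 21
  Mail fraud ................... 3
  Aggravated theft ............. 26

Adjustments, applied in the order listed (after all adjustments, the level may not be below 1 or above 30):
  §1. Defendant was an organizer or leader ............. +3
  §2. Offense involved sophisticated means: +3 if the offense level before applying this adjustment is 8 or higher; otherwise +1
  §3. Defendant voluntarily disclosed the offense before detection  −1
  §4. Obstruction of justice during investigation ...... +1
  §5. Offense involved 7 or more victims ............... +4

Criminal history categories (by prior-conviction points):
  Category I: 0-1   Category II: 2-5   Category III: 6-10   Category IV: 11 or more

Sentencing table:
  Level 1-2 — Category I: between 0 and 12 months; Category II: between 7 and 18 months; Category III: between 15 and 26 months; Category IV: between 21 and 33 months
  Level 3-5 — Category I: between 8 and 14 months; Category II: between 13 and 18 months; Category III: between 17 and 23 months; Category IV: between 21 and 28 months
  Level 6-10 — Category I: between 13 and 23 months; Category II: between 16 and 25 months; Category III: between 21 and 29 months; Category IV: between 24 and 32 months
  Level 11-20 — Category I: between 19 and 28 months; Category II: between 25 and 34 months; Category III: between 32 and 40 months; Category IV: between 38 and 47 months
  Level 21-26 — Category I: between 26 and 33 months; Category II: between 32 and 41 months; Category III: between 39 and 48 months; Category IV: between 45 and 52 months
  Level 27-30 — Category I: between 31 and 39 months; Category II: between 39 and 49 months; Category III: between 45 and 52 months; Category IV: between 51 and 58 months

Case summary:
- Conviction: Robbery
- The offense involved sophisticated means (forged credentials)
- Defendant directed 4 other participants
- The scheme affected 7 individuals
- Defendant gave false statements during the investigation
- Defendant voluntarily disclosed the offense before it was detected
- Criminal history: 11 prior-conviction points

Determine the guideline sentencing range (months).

Base offense level for robbery: 21.
§1 applies: 21 + 3 = 24.
§2 applies (level before this adjustment is 24 ≥ 8, so +3): 24 + 3 = 27.
§3 applies: 27 − 1 = 26.
§4 applies: 26 + 1 = 27.
§5 applies: 27 + 4 = 31.
Level 31 exceeds the maximum of 30; capped at 30.
Final offense level: 30.
Criminal history: 11 prior points → Category IV (11+).
Level 30 falls in the 27-30 band.
Grid: Level 27-30 × Category IV = 51-58 months.

51-58 months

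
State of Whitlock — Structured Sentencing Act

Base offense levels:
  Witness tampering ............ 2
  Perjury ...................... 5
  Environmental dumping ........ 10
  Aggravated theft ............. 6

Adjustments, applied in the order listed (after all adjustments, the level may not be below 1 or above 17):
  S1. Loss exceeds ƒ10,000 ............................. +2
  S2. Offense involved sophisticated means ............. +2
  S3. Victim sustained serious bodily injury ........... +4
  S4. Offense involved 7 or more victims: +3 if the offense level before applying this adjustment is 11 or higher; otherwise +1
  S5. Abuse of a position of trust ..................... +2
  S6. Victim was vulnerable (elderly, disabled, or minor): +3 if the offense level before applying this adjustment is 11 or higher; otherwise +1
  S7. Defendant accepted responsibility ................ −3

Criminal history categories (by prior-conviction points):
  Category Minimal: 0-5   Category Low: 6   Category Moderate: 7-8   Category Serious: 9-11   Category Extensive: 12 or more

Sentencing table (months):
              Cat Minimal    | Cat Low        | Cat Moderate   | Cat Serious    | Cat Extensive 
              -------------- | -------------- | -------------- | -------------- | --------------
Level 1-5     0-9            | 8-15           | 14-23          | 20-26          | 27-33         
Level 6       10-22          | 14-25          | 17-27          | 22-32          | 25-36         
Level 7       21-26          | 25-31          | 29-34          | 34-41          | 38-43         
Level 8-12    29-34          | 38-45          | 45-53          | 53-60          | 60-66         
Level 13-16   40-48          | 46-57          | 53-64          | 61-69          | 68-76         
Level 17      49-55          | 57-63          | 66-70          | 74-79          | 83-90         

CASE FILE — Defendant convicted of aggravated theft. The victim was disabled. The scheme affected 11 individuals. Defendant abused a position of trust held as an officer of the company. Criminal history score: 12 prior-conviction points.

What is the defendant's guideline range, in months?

Base offense level for aggravated theft: 6.
S1 does not apply.
S2 does not apply.
S4 applies (level before this adjustment is 6 < 11, so +1): 6 + 1 = 7.
S5 applies: 7 + 2 = 9.
S6 applies (level before this adjustment is 9 < 11, so +1): 9 + 1 = 10.
Final offense level: 10.
Criminal history: 12 prior points → Category Extensive (12+).
Level 10 falls in the 8-12 band.
Grid: Level 8-12 × Category Extensive = 60-66 months.

60-66 months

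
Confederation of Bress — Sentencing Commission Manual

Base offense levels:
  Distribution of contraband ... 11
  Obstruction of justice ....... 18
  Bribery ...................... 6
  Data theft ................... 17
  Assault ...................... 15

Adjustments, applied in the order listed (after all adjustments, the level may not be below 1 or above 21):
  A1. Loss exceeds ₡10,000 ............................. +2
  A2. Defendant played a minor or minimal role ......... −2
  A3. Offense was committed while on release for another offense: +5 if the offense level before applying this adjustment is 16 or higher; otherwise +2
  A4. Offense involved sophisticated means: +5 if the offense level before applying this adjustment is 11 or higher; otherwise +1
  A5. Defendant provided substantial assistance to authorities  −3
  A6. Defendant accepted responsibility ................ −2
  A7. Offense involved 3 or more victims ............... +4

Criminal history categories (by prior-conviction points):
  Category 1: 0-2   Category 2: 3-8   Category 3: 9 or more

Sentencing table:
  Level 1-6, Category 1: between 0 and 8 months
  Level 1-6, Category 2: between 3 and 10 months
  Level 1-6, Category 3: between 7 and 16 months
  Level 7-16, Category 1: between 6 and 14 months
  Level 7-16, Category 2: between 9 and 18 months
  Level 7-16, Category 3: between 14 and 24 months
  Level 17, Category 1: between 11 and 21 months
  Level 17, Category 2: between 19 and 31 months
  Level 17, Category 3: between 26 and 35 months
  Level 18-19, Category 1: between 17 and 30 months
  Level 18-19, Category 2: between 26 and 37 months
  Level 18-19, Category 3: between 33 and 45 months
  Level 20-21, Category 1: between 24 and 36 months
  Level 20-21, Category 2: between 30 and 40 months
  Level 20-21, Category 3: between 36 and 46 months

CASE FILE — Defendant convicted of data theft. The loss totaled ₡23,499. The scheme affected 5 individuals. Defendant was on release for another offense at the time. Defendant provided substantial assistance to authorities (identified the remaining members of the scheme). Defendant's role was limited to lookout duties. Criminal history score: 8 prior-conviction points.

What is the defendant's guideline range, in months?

Base offense level for data theft: 17.
A1 applies: 17 + 2 = 19.
A2 applies: 19 − 2 = 17.
A3 applies (level before this adjustment is 17 ≥ 16, so +5): 17 + 5 = 22.
A5 applies: 22 − 3 = 19.
A7 applies: 19 + 4 = 23.
Level 23 exceeds the maximum of 21; capped at 21.
Final offense level: 21.
Criminal history: 8 prior points → Category 2 (3-8).
Level 21 falls in the 20-21 band.
Grid: Level 20-21 × Category 2 = 30-40 months.

30-40 months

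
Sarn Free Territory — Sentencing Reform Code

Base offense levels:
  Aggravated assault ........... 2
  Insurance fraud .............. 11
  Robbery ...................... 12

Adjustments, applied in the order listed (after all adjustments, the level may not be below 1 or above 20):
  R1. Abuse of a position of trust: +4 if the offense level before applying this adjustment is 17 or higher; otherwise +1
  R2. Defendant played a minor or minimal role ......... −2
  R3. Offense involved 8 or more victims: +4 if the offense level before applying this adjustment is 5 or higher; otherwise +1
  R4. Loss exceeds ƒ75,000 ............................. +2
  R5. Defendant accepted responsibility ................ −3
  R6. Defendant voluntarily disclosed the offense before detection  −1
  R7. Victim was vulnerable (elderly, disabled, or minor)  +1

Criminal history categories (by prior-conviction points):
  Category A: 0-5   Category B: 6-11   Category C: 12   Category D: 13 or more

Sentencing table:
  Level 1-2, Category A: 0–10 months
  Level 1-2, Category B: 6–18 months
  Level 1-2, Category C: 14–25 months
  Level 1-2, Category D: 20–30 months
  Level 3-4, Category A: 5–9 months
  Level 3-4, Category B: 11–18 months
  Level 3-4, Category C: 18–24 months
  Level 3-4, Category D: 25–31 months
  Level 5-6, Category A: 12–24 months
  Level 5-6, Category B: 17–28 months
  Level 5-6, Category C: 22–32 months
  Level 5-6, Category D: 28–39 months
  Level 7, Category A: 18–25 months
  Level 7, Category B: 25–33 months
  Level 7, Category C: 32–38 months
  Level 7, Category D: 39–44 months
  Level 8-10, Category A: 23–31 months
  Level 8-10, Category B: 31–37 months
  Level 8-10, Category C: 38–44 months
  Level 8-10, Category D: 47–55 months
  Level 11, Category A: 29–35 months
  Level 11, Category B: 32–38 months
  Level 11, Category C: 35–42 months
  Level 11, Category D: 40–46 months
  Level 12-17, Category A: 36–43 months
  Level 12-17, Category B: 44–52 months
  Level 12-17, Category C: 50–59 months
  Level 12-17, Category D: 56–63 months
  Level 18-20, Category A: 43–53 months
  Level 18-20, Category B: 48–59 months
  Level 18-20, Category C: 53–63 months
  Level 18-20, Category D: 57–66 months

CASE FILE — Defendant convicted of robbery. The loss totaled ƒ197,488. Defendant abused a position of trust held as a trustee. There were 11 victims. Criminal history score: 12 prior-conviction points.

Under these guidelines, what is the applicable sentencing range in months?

53-63 months

Base offense level for robbery: 12.
R1 applies (level before this adjustment is 12 < 17, so +1): 12 + 1 = 13.
R3 applies (level before this adjustment is 13 ≥ 5, so +4): 13 + 4 = 17.
R4 applies: 17 + 2 = 19.
R7 does not apply.
Final offense level: 19.
Criminal history: 12 prior points → Category C (12).
Level 19 falls in the 18-20 band.
Grid: Level 18-20 × Category C = 53-63 months.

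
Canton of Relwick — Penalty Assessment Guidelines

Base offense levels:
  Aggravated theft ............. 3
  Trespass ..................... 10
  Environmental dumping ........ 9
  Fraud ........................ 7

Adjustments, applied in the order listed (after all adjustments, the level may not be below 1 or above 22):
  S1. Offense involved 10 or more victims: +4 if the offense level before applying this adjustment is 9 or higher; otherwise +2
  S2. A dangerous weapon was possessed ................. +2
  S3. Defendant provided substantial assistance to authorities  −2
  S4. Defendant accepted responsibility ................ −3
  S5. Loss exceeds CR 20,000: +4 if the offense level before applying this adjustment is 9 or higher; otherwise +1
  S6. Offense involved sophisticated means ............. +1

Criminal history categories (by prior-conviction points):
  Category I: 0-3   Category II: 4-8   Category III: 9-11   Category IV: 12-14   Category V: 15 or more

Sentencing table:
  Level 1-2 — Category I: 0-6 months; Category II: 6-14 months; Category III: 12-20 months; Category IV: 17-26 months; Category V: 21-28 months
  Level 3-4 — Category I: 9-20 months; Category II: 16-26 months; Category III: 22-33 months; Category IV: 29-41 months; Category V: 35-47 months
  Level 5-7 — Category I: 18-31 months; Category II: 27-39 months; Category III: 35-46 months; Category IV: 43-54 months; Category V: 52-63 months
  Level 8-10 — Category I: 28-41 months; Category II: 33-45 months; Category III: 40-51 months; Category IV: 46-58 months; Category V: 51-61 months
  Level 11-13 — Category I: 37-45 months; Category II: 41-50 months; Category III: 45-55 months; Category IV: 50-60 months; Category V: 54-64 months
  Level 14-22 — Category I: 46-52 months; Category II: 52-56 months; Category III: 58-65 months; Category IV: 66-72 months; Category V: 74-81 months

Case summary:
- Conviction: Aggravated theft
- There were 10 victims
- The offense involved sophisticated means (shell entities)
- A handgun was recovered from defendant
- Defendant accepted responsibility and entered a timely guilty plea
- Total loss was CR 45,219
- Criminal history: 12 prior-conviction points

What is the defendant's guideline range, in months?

43-54 months

Base offense level for aggravated theft: 3.
S1 applies (level before this adjustment is 3 < 9, so +2): 3 + 2 = 5.
S2 applies: 5 + 2 = 7.
S4 applies: 7 − 3 = 4.
S5 applies (level before this adjustment is 4 < 9, so +1): 4 + 1 = 5.
S6 applies: 5 + 1 = 6.
Final offense level: 6.
Criminal history: 12 prior points → Category IV (12-14).
Level 6 falls in the 5-7 band.
Grid: Level 5-7 × Category IV = 43-54 months.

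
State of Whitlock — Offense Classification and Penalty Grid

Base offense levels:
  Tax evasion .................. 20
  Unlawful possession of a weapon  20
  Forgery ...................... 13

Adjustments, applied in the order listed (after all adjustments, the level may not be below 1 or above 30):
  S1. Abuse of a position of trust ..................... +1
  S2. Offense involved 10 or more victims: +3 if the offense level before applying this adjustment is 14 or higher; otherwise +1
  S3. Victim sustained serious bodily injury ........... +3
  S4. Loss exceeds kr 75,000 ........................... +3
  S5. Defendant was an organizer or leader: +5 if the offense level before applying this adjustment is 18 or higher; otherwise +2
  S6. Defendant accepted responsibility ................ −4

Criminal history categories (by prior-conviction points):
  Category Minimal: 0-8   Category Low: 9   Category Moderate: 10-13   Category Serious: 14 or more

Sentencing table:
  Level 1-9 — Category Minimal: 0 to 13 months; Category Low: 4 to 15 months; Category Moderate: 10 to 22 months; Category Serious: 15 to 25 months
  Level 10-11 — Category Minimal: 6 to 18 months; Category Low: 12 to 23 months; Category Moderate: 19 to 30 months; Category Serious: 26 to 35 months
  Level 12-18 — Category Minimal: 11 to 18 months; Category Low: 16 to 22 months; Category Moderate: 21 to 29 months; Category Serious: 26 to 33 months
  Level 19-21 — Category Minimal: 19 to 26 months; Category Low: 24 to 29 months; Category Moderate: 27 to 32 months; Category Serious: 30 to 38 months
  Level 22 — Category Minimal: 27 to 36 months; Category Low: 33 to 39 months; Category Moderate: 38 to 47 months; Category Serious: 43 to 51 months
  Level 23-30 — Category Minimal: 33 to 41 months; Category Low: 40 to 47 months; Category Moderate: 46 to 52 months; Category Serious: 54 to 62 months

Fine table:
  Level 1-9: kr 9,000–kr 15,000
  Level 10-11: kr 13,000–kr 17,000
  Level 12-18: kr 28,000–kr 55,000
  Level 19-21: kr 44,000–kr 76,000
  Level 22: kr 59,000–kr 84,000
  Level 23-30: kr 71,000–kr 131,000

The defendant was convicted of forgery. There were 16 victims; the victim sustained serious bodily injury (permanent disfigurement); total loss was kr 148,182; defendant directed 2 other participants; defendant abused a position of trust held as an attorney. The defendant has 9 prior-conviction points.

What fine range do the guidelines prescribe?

Base offense level for forgery: 13.
S1 applies: 13 + 1 = 14.
S2 applies (level before this adjustment is 14 ≥ 14, so +3): 14 + 3 = 17.
S3 applies: 17 + 3 = 20.
S4 applies: 20 + 3 = 23.
S5 applies (level before this adjustment is 23 ≥ 18, so +5): 23 + 5 = 28.
Final offense level: 28.
Level 28 falls in the 23-30 band.
Fine table: Level 23-30 → kr 71,000–kr 131,000.

kr 71,000–kr 131,000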